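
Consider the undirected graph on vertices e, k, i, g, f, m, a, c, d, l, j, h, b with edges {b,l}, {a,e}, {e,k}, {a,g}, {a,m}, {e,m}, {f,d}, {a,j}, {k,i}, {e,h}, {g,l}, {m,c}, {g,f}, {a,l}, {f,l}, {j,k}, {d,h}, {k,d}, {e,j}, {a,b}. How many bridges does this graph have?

The edges on the cycle a-g-f-l-b-a are not bridges since each lies on that cycle.
But removing k—i disconnects k from i; removing c—m disconnects c from m — these are bridges.
That makes 2 bridges.

2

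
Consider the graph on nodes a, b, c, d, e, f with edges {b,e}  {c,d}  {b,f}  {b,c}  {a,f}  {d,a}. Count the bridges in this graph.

1

The edges on the cycle b-c-d-a-f-b are not bridges since each lies on that cycle.
But removing b—e disconnects b from e — this is a bridge.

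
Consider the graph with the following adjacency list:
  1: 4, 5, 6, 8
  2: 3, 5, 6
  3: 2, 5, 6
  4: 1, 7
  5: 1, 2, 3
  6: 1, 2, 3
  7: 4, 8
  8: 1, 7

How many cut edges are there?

The edges on the cycle 5-2-3-5 are not bridges since each lies on that cycle.
Every edge lies on some cycle, so there are no bridges.

0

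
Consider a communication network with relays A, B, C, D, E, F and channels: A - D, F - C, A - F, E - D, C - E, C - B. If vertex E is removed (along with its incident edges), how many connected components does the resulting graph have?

1

With E gone, the remaining components are: {A, B, C, D, F}.
That is 1 component.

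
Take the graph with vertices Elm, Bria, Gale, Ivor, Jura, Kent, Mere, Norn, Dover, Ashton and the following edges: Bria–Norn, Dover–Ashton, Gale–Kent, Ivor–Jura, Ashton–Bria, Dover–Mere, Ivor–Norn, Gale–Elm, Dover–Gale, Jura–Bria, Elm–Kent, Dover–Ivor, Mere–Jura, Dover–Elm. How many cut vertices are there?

1

Removing Dover increases the component count from 1 to 2, so Dover is a cut vertex.
By contrast removing Mere leaves 1 component; it is not a cut vertex. No other vertex is a cut vertex either.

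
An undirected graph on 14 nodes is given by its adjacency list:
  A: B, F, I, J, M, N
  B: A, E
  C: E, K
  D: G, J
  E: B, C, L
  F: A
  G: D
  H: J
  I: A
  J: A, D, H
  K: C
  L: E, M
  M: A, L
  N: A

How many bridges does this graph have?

9

The edges on the cycle A-B-E-L-M-A are not bridges since each lies on that cycle.
But removing D-J disconnects D from J; removing E-C disconnects E from C; removing J-A disconnects J from A; removing C-K disconnects C from K — these are bridges.
In total 9 edges are bridges.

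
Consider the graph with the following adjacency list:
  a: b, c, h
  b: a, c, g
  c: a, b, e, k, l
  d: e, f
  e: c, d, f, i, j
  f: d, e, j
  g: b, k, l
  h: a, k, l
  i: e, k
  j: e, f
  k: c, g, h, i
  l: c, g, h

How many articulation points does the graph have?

Removing e increases the component count from 1 to 2, so e is a cut vertex.
By contrast removing d leaves 1 component; it is not a cut vertex. No other vertex is a cut vertex either.

1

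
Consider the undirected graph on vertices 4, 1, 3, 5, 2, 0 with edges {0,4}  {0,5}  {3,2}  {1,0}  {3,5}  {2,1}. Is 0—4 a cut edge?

Removing 0—4 leaves no path between 0 and 4: the component count goes from 1 to 2. So it is a bridge.

Yes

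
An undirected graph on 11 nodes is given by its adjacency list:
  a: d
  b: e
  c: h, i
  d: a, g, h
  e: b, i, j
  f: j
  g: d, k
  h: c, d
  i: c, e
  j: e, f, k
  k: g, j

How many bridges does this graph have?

3

The edges on the cycle h-c-i-e-j-k-g-d-h are not bridges since each lies on that cycle.
But removing b-e disconnects b from e; removing f-j disconnects f from j; removing a-d disconnects a from d — these are bridges.
That makes 3 bridges.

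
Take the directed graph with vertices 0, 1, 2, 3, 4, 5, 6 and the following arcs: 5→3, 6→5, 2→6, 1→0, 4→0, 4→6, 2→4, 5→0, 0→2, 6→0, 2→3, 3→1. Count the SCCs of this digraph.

{0, 1, 2, 3, 4, 5, 6} are all mutually reachable — one SCC of size 7.
That gives 1 strongly connected component.

1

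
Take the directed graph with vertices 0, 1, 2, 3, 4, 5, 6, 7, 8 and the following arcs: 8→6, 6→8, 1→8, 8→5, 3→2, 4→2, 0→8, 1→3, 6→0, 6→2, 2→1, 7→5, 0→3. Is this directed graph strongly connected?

No

There is no directed path from 1 to 7, so the graph is not strongly connected.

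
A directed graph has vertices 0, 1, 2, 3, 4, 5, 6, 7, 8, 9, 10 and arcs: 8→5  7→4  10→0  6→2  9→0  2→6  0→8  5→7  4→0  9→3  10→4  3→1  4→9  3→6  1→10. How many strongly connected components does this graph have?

{0, 1, 3, 4, 5, 7, 8, 9, 10} are all mutually reachable — one SCC of size 9.
{2, 6} are all mutually reachable — one SCC of size 2.
That gives 2 strongly connected components.

2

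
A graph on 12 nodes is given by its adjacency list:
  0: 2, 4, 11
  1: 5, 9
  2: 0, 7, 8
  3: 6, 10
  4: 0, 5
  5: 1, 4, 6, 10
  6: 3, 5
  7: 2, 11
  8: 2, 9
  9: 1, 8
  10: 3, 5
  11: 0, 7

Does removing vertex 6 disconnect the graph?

No

Deleting 6 leaves 1 component (was 1) (its neighbors 3, 5 remain connected to each other), so 6 is not a cut vertex.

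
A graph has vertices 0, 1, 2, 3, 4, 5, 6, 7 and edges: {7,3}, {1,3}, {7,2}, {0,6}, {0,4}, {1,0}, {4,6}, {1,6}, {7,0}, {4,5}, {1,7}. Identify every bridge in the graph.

2-7, 4-5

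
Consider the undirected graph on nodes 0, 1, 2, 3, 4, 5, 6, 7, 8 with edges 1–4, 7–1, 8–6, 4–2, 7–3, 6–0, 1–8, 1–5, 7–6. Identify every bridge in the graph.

0-6, 1-4, 1-5, 2-4, 3-7

The edges on the cycle 7-1-8-6-7 are not bridges since each lies on that cycle.
But removing 6–0 disconnects 6 from 0; removing 1–4 disconnects 1 from 4; removing 7–3 disconnects 7 from 3; removing 2–4 disconnects 2 from 4 — these are bridges.
In total 5 edges are bridges.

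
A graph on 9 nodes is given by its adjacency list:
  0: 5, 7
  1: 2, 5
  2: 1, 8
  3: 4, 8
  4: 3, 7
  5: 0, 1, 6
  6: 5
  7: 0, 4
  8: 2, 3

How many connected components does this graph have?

Starting from 0 we can reach 0, 1, 2, 3, 4, 5, 6, 7, 8. That is one component of size 9.
Total: 1 component.

1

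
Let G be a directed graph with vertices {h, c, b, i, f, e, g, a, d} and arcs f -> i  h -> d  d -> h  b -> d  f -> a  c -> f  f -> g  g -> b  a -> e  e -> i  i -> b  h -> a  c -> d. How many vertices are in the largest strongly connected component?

6

{a, b, d, e, h, i} are all mutually reachable — one SCC of size 6.
{g} is an SCC by itself.
{f} is an SCC by itself.
{c} is an SCC by itself.
The largest has 6 vertices.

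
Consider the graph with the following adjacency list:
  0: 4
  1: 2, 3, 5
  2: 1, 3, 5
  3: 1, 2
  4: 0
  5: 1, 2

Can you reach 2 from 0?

No

The component containing 0 is {0, 4}, and 2 is not in it.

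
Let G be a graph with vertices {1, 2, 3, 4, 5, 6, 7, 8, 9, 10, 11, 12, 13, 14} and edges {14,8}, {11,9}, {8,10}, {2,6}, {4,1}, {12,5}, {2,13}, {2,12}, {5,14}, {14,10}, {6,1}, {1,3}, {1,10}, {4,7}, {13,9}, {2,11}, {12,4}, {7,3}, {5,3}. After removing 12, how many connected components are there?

1

With 12 gone, the remaining components are: {1, 2, 3, 4, 5, 6, 7, 8, 9, 10, 11, 13, 14}.
That is 1 component.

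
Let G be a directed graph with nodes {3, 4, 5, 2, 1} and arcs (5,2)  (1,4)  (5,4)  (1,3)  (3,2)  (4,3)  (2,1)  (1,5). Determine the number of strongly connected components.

{1, 2, 3, 4, 5} are all mutually reachable — one SCC of size 5.
That gives 1 strongly connected component.

1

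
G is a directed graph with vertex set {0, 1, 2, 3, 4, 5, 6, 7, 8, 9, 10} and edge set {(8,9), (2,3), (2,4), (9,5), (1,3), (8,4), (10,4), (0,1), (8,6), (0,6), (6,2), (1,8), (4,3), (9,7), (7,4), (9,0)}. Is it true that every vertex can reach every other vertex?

There is no directed path from 1 to 10, so the graph is not strongly connected.

No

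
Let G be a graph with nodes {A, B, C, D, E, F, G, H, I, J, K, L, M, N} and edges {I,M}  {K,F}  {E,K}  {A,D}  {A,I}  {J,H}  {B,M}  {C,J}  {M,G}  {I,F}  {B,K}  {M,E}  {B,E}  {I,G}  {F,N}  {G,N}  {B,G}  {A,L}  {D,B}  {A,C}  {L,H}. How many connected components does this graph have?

1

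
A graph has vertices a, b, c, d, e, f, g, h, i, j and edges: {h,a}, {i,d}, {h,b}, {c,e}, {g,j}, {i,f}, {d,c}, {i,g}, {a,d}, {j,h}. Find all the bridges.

b-h, c-d, c-e, f-i

The edges on the cycle i-g-j-h-a-d-i are not bridges since each lies on that cycle.
But removing h-b disconnects h from b; removing e-c disconnects e from c; removing d-c disconnects d from c; removing i-f disconnects i from f — these are bridges.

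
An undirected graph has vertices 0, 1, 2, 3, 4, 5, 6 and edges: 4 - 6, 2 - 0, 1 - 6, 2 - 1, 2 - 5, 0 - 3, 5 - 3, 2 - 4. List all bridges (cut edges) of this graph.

The edges on the cycle 2-4-6-1-2 are not bridges since each lies on that cycle.
Every edge lies on some cycle, so there are no bridges.

none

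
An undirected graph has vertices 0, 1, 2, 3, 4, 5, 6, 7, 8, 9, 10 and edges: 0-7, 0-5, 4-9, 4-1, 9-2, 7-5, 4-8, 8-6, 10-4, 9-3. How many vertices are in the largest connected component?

8

Starting from 0 we can reach 0, 5, 7. That is one component of size 3.
Starting from 1 we can reach 1, 2, 3, 4, 6, 8, 9, 10. That is one component of size 8.
The largest has 8 vertices.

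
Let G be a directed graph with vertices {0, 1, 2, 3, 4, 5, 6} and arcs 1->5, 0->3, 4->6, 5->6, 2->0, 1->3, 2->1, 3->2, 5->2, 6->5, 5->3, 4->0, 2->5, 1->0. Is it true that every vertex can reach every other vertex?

No

There is no directed path from 5 to 4, so the graph is not strongly connected.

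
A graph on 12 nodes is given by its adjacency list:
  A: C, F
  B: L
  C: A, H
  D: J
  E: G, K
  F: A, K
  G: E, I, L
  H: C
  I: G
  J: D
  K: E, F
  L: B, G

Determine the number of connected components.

Starting from D we can reach D, J. That is one component of size 2.
Starting from A we can reach A, B, C, E, F, G, H, I, K, L. That is one component of size 10.
Total: 2 components.

2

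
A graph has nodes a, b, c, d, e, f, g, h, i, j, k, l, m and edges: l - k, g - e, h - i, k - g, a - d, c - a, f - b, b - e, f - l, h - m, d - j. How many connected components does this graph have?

Starting from h we can reach h, i, m. That is one component of size 3.
Starting from a we can reach a, c, d, j. That is one component of size 4.
Starting from b we can reach b, e, f, g, k, l. That is one component of size 6.
Total: 3 components.

3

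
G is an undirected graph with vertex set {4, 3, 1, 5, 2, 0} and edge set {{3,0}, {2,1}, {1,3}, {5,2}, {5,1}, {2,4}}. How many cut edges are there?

The edges on the cycle 5-2-1-5 are not bridges since each lies on that cycle.
But removing 3-0 disconnects 3 from 0; removing 2-4 disconnects 2 from 4; removing 1-3 disconnects 1 from 3 — these are bridges.
That makes 3 bridges.

3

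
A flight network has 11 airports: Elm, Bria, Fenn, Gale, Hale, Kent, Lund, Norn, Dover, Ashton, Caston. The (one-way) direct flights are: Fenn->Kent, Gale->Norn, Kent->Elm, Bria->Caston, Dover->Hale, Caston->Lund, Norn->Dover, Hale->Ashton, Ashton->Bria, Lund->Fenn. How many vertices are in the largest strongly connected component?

1

{Ashton} is an SCC by itself.
{Kent} is an SCC by itself.
{Hale} is an SCC by itself.
{Gale} is an SCC by itself.
{Lund} is an SCC by itself.
(and 6 more singleton SCCs)
The largest has 1 vertex.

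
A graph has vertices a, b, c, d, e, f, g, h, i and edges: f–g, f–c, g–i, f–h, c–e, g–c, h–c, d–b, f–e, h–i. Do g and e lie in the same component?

From g we can reach c, e, f, g, h, i, which includes e.

Yes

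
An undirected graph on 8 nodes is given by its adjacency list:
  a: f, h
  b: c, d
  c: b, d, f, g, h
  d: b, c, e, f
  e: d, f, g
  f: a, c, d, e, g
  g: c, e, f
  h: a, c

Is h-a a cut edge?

No

After removing h-a, the path h-c-f-a still connects them, so the edge is not a bridge.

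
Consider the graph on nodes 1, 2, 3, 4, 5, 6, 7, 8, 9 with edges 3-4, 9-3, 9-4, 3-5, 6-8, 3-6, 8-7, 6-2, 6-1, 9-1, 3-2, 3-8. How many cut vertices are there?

2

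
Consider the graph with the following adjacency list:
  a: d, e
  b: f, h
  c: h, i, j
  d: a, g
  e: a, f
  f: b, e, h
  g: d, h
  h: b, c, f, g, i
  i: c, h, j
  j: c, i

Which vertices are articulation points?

h

Removing h increases the component count from 1 to 2, so h is a cut vertex.
By contrast removing j leaves 1 component; it is not a cut vertex. No other vertex is a cut vertex either.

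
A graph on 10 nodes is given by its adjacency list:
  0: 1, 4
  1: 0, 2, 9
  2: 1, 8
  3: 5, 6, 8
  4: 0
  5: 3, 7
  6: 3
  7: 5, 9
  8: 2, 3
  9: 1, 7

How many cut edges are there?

The edges on the cycle 2-8-3-5-7-9-1-2 are not bridges since each lies on that cycle.
But removing 1-0 disconnects 1 from 0; removing 6-3 disconnects 6 from 3; removing 4-0 disconnects 4 from 0 — these are bridges.
That makes 3 bridges.

3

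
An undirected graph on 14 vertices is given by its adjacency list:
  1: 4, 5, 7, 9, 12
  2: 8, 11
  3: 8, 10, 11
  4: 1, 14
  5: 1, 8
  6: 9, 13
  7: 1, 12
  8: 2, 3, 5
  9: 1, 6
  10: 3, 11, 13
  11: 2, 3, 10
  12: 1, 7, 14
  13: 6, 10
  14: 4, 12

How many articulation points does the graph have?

1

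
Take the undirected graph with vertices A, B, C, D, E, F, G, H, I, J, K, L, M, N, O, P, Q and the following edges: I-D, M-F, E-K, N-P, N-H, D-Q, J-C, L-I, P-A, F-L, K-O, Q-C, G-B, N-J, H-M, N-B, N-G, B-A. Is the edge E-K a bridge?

Yes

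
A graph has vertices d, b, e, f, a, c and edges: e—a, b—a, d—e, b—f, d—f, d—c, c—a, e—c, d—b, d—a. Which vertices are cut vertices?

Removing e, for instance, still leaves 1 component. No single vertex removal increases the component count — the graph has no articulation points.

none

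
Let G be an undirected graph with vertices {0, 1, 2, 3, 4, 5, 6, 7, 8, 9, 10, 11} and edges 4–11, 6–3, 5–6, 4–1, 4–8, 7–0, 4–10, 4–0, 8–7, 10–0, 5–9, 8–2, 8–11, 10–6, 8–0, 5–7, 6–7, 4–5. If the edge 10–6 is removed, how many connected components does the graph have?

10 and 6 are still connected via 10-4-5-6, so the component count stays at 1.

1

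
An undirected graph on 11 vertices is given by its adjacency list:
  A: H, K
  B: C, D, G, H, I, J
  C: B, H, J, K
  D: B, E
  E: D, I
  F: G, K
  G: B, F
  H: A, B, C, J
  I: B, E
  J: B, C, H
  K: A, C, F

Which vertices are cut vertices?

B

Removing B increases the component count from 1 to 2, so B is a cut vertex.
By contrast removing C leaves 1 component; it is not a cut vertex. No other vertex is a cut vertex either.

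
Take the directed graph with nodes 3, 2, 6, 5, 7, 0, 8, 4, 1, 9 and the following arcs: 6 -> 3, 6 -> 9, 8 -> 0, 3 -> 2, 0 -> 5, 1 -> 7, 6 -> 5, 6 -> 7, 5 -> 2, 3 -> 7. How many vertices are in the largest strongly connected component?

1

{8} is an SCC by itself.
{7} is an SCC by itself.
{5} is an SCC by itself.
{3} is an SCC by itself.
{6} is an SCC by itself.
(and 5 more singleton SCCs)
The largest has 1 vertex.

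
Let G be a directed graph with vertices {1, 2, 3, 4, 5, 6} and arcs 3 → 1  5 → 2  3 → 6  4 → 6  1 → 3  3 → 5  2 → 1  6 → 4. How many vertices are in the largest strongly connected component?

{1, 2, 3, 5} are all mutually reachable — one SCC of size 4.
{4, 6} are all mutually reachable — one SCC of size 2.
The largest has 4 vertices.

4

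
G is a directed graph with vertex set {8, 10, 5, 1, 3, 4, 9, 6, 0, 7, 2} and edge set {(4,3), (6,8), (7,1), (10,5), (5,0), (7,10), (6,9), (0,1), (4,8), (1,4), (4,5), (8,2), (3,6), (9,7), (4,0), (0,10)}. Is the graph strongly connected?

No

There is no directed path from 8 to 9, so the graph is not strongly connected.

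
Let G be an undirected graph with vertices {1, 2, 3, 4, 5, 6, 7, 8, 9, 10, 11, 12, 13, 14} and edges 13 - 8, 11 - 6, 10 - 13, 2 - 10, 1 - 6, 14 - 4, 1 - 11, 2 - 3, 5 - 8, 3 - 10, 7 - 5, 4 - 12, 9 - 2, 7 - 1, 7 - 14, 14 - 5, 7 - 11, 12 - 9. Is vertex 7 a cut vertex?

Yes

Deleting 7 raises the number of components from 1 to 2, so 7 is a cut vertex.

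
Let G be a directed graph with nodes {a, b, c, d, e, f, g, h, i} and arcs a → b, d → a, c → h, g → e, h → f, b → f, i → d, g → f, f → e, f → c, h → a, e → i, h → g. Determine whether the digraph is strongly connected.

Yes

From e we can reach every vertex (a, b, c, d, e, f, g, h, i), and every vertex can reach e (a, b, c, d, e, f, g, h, i). So the whole graph is one strongly connected component.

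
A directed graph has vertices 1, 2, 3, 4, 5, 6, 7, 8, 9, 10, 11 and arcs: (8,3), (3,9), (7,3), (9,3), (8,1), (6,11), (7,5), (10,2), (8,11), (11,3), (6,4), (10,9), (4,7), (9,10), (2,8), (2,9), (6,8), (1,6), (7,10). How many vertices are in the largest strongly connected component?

{1, 2, 3, 4, 6, 7, 8, 9, 10, 11} are all mutually reachable — one SCC of size 10.
{5} is an SCC by itself.
The largest has 10 vertices.

10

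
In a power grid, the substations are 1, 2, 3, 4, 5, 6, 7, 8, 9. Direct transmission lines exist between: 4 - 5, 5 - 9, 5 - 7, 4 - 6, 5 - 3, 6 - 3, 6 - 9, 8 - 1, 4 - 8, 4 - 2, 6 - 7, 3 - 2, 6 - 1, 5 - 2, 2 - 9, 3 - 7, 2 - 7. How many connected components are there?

1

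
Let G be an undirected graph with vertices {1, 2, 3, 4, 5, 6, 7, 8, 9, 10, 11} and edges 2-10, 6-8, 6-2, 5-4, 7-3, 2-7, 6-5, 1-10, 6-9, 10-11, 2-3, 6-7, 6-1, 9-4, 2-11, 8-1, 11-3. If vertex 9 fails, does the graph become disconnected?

Deleting 9 leaves 1 component (was 1) (its neighbors 4, 6 remain connected to each other), so 9 is not a cut vertex.

No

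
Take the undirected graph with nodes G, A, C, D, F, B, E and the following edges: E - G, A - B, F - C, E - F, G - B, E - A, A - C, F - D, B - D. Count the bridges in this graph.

0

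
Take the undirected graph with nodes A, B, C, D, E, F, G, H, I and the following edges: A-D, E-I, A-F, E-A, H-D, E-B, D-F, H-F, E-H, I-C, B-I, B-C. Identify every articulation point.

E

Removing E increases the component count from 2 to 3, so E is a cut vertex.
By contrast removing H leaves 2 components; it is not a cut vertex. No other vertex is a cut vertex either.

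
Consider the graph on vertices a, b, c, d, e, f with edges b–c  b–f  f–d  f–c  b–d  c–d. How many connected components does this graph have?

3

e is isolated — a component by itself.
a is isolated — a component by itself.
Starting from b we can reach b, c, d, f. That is one component of size 4.
Total: 3 components.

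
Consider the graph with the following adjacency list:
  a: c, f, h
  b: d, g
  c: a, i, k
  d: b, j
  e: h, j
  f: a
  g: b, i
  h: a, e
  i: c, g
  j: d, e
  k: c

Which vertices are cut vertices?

a, c

Removing a increases the component count from 1 to 2, so a is a cut vertex.
Removing c increases the component count from 1 to 2, so c is a cut vertex.
By contrast removing k leaves 1 component; it is not a cut vertex. No other vertex is a cut vertex either.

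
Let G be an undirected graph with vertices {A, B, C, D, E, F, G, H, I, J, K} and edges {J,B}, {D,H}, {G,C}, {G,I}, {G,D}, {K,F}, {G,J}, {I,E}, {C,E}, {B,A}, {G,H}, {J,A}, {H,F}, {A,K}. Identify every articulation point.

Removing G increases the component count from 1 to 2, so G is a cut vertex.
By contrast removing B leaves 1 component; it is not a cut vertex. No other vertex is a cut vertex either.

G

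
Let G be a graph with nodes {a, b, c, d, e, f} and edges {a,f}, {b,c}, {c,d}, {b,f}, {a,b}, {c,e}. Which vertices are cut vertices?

b, c

Removing b increases the component count from 1 to 2, so b is a cut vertex.
Removing c increases the component count from 1 to 3, so c is a cut vertex.
By contrast removing f leaves 1 component; it is not a cut vertex. No other vertex is a cut vertex either.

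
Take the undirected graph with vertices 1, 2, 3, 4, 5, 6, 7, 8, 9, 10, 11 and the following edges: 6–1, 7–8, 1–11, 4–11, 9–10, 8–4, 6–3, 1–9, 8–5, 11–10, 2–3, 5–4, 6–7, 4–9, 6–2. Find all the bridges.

The edges on the cycle 6-2-3-6 are not bridges since each lies on that cycle.
Every edge lies on some cycle, so there are no bridges.

none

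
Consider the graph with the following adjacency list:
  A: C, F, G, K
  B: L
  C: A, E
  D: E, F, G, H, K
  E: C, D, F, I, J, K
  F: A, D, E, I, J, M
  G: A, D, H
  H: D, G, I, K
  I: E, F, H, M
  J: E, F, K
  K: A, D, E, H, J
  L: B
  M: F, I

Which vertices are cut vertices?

Removing J, for instance, still leaves 2 components. No single vertex removal increases the component count — the graph has no articulation points.

none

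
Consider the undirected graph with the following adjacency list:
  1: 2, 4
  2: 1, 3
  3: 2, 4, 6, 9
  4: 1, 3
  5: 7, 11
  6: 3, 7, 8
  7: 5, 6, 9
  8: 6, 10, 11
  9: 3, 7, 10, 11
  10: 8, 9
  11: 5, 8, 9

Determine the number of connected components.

Starting from 1 we can reach 1, 2, 3, 4, 5, 6, 7, 8, 9, 10, 11. That is one component of size 11.
Total: 1 component.

1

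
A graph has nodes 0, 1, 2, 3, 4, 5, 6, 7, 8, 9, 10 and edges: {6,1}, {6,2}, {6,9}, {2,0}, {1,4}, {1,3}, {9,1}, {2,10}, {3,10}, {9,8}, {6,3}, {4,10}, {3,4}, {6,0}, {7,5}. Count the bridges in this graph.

2

The edges on the cycle 6-9-1-4-10-3-6 are not bridges since each lies on that cycle.
But removing 7–5 disconnects 7 from 5; removing 8–9 disconnects 8 from 9 — these are bridges.
That makes 2 bridges.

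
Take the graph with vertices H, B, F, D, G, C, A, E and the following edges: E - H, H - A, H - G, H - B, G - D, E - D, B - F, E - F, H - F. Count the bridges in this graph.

1

The edges on the cycle E-H-G-D-E are not bridges since each lies on that cycle.
But removing H - A disconnects H from A — this is a bridge.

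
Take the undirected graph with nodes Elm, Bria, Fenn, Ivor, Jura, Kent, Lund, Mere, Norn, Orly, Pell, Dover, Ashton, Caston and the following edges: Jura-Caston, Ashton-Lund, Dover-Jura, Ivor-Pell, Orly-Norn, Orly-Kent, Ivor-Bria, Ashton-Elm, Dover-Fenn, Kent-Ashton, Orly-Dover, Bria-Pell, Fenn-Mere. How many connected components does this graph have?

Starting from Bria we can reach Bria, Ivor, Pell. That is one component of size 3.
Starting from Elm we can reach Elm, Fenn, Jura, Kent, Lund, Mere, Norn, Orly, Dover, Ashton, Caston. That is one component of size 11.
Total: 2 components.

2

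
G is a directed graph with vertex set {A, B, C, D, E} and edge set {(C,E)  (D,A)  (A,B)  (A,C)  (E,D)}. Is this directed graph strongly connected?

There is no directed path from B to E, so the graph is not strongly connected.

No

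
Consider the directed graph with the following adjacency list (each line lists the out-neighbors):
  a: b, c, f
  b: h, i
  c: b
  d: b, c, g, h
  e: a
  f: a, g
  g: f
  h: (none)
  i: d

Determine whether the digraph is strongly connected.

No

There is no directed path from h to e, so the graph is not strongly connected.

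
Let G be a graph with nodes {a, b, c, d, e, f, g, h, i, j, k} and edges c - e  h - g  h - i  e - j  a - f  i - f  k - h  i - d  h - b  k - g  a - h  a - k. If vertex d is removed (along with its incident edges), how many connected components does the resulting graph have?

2

With d gone, the remaining components are: {c, e, j}; {a, b, f, g, h, i, k}.
That is 2 components.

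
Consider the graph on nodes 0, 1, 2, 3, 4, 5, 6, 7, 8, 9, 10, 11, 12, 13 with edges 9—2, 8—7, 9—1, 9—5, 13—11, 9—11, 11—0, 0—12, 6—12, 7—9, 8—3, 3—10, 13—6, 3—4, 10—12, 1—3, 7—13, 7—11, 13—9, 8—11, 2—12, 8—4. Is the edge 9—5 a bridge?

Removing 9—5 leaves no path between 9 and 5: the component count goes from 1 to 2. So it is a bridge.

Yes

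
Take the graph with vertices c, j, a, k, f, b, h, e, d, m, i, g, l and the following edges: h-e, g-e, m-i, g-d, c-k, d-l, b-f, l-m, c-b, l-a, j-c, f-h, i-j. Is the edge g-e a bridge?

After removing g-e, the path g-d-l-m-i-j-c-b-f-h-e still connects them, so the edge is not a bridge.

No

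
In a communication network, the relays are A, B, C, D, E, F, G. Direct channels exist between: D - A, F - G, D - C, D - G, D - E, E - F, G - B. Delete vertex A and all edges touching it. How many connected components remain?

With A gone, the remaining components are: {B, C, D, E, F, G}.
That is 1 component.

1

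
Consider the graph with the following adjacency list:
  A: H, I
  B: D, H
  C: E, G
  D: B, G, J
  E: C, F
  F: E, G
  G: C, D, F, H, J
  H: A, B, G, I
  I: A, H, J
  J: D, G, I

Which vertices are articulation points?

Removing G increases the component count from 1 to 2, so G is a cut vertex.
By contrast removing J leaves 1 component; it is not a cut vertex. No other vertex is a cut vertex either.

G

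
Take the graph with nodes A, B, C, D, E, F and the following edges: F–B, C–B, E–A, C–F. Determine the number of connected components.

D is isolated — a component by itself.
Starting from A we can reach A, E. That is one component of size 2.
Starting from B we can reach B, C, F. That is one component of size 3.
Total: 3 components.

3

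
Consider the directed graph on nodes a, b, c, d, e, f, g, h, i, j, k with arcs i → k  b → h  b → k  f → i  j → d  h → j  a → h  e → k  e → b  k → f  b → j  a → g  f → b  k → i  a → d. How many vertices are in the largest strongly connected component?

4

{b, f, i, k} are all mutually reachable — one SCC of size 4.
{j} is an SCC by itself.
{h} is an SCC by itself.
{d} is an SCC by itself.
{c} is an SCC by itself.
(and 3 more singleton SCCs)
The largest has 4 vertices.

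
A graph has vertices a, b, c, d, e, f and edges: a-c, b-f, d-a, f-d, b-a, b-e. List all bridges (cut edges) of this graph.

The edges on the cycle b-f-d-a-b are not bridges since each lies on that cycle.
But removing a-c disconnects a from c; removing b-e disconnects b from e — these are bridges.

a-c, b-e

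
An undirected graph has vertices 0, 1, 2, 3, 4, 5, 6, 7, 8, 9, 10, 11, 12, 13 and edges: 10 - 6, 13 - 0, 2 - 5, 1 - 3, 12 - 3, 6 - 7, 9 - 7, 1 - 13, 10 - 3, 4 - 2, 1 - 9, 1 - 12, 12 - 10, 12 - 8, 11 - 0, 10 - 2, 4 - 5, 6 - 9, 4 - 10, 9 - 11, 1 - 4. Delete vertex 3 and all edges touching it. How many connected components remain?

1

With 3 gone, the remaining components are: {0, 1, 2, 4, 5, 6, 7, 8, 9, 10, 11, 12, 13}.
That is 1 component.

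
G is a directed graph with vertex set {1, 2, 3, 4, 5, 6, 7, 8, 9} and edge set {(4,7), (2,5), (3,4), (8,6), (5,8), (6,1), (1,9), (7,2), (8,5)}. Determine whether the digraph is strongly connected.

There is no directed path from 4 to 3, so the graph is not strongly connected.

No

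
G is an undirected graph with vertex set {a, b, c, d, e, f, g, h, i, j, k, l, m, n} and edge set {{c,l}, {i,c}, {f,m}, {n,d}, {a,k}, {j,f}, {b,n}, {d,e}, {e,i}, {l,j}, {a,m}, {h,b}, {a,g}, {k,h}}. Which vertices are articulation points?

Removing a increases the component count from 1 to 2, so a is a cut vertex.
By contrast removing i leaves 1 component; it is not a cut vertex. No other vertex is a cut vertex either.

a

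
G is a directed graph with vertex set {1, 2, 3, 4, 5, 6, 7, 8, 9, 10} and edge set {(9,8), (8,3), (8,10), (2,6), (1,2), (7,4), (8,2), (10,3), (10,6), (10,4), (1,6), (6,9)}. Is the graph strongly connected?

No

There is no directed path from 1 to 5, so the graph is not strongly connected.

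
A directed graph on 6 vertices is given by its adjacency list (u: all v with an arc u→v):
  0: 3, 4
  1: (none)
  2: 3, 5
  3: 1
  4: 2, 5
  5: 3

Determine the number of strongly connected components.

{4} is an SCC by itself.
{0} is an SCC by itself.
{5} is an SCC by itself.
{1} is an SCC by itself.
{2} is an SCC by itself.
(and 1 more singleton SCC)
That gives 6 strongly connected components.

6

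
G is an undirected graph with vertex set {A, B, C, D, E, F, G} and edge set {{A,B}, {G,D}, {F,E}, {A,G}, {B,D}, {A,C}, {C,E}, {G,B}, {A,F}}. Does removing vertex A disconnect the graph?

Yes

Deleting A raises the number of components from 1 to 2, so A is a cut vertex.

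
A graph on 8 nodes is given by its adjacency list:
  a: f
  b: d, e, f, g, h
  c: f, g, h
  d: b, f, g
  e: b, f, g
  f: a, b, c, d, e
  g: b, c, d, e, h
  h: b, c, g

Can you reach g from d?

Yes

From d we can reach a, b, c, d, e, f, g, h, which includes g.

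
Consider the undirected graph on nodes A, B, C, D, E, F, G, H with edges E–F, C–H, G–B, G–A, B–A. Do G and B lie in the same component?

Yes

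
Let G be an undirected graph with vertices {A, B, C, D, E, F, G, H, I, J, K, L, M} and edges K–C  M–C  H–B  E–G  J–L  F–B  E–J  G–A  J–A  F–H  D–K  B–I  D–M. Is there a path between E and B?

The component containing E is {A, E, G, J, L}, and B is not in it.

No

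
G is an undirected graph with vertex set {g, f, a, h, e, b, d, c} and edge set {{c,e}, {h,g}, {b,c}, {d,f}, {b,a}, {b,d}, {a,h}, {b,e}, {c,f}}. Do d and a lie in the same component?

From d we can reach a, b, c, d, e, f, g, h, which includes a.

Yes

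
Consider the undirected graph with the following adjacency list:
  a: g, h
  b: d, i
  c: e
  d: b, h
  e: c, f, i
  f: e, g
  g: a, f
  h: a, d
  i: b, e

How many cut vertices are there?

1

Removing e increases the component count from 1 to 2, so e is a cut vertex.
By contrast removing d leaves 1 component; it is not a cut vertex. No other vertex is a cut vertex either.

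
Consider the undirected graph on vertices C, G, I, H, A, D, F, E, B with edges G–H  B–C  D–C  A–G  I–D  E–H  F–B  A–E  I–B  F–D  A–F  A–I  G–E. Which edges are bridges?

The edges on the cycle A-G-H-E-A are not bridges since each lies on that cycle.
Every edge lies on some cycle, so there are no bridges.

none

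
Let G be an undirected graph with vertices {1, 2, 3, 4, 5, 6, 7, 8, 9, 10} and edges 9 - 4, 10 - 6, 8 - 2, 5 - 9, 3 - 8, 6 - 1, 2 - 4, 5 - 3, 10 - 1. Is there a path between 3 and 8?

From 3 we can reach 2, 3, 4, 5, 8, 9, which includes 8.

Yes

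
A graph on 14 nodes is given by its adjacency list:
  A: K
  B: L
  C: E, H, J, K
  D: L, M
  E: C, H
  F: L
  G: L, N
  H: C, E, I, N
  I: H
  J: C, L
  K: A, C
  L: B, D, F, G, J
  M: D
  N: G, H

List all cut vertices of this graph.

C, D, H, K, L

Removing C increases the component count from 1 to 2, so C is a cut vertex.
Removing D increases the component count from 1 to 2, so D is a cut vertex.
Removing H increases the component count from 1 to 2, so H is a cut vertex.
Likewise K, L are cut vertices.
By contrast removing J leaves 1 component; it is not a cut vertex. No other vertex is a cut vertex either.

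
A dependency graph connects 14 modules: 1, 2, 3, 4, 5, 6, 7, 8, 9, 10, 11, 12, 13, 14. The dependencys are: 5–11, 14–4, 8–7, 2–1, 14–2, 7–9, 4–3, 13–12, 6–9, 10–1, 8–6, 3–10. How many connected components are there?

4

Starting from 5 we can reach 5, 11. That is one component of size 2.
Starting from 12 we can reach 12, 13. That is one component of size 2.
Starting from 6 we can reach 6, 7, 8, 9. That is one component of size 4.
Starting from 1 we can reach 1, 2, 3, 4, 10, 14. That is one component of size 6.
Total: 4 components.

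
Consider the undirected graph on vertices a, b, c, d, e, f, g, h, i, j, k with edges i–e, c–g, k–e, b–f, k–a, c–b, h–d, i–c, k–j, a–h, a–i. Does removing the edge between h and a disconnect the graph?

Removing h–a leaves no path between h and a: the component count goes from 1 to 2. So it is a bridge.

Yes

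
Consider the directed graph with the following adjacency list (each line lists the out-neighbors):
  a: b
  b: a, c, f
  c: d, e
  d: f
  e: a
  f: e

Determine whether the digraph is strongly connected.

From a we can reach every vertex (a, b, c, d, e, f), and every vertex can reach a (a, b, c, d, e, f). So the whole graph is one strongly connected component.

Yes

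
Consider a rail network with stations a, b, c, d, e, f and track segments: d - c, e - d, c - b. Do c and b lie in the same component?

Yes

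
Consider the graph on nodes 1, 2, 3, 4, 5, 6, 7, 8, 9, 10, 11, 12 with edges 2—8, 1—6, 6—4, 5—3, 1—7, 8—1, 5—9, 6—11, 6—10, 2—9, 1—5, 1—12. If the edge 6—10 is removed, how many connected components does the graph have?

Before removal there is 1 component.
6—10 is a bridge — removing it separates 6's side from 10's side.
After removal: 2 components.

2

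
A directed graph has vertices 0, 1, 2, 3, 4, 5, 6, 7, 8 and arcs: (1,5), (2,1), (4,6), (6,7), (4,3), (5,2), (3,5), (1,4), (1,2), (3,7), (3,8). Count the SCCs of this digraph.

{1, 2, 3, 4, 5} are all mutually reachable — one SCC of size 5.
{7} is an SCC by itself.
{6} is an SCC by itself.
{8} is an SCC by itself.
{0} is an SCC by itself.
That gives 5 strongly connected components.

5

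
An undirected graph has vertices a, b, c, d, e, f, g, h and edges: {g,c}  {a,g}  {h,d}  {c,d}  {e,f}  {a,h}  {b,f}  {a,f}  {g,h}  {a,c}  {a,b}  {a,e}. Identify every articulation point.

Removing a increases the component count from 1 to 2, so a is a cut vertex.
By contrast removing d leaves 1 component; it is not a cut vertex. No other vertex is a cut vertex either.

a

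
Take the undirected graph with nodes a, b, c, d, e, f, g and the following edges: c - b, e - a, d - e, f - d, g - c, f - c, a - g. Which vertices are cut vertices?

Removing c increases the component count from 1 to 2, so c is a cut vertex.
By contrast removing e leaves 1 component; it is not a cut vertex. No other vertex is a cut vertex either.

c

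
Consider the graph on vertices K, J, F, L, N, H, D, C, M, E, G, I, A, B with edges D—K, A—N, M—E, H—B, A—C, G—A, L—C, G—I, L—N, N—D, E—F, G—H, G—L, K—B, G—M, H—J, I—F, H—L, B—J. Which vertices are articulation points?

G

Removing G increases the component count from 1 to 2, so G is a cut vertex.
By contrast removing E leaves 1 component; it is not a cut vertex. No other vertex is a cut vertex either.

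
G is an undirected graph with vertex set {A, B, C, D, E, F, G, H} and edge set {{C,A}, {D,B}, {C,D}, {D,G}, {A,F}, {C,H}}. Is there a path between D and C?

Yes

From D we can reach A, B, C, D, F, G, H, which includes C.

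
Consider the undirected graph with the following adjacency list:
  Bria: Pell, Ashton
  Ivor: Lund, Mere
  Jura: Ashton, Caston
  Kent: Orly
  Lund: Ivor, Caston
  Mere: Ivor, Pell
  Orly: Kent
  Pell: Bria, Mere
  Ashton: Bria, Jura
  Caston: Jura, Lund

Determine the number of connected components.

2

Starting from Kent we can reach Kent, Orly. That is one component of size 2.
Starting from Bria we can reach Bria, Ivor, Jura, Lund, Mere, Pell, Ashton, Caston. That is one component of size 8.
Total: 2 components.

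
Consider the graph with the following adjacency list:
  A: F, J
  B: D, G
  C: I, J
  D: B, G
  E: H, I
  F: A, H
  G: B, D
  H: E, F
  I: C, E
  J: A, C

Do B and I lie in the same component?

No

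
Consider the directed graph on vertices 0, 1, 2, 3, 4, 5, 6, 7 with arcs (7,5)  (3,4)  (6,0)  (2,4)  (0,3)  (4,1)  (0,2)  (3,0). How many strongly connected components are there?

{0, 3} are all mutually reachable — one SCC of size 2.
{4} is an SCC by itself.
{7} is an SCC by itself.
{1} is an SCC by itself.
{5} is an SCC by itself.
(and 2 more singleton SCCs)
That gives 7 strongly connected components.

7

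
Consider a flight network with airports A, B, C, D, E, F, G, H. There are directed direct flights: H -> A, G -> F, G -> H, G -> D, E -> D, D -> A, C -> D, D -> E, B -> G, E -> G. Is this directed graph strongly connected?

No

There is no directed path from A to C, so the graph is not strongly connected.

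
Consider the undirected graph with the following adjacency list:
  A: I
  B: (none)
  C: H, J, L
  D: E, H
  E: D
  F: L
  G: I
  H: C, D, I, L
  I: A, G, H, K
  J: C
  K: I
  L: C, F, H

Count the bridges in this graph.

8

The edges on the cycle C-L-H-C are not bridges since each lies on that cycle.
But removing I-A disconnects I from A; removing L-F disconnects L from F; removing H-I disconnects H from I; removing I-K disconnects I from K — these are bridges.
In total 8 edges are bridges.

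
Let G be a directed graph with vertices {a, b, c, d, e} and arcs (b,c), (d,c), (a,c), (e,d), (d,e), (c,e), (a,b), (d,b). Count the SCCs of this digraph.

2

{b, c, d, e} are all mutually reachable — one SCC of size 4.
{a} is an SCC by itself.
That gives 2 strongly connected components.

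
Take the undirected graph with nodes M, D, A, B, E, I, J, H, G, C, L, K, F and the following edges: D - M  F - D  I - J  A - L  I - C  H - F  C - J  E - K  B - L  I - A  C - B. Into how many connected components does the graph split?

G is isolated — a component by itself.
Starting from E we can reach E, K. That is one component of size 2.
Starting from D we can reach D, F, H, M. That is one component of size 4.
Starting from A we can reach A, B, C, I, J, L. That is one component of size 6.
Total: 4 components.

4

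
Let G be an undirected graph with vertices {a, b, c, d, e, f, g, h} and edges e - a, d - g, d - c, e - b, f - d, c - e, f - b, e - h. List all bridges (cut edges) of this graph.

The edges on the cycle f-d-c-e-b-f are not bridges since each lies on that cycle.
But removing e - a disconnects e from a; removing d - g disconnects d from g; removing e - h disconnects e from h — these are bridges.

a-e, d-g, e-h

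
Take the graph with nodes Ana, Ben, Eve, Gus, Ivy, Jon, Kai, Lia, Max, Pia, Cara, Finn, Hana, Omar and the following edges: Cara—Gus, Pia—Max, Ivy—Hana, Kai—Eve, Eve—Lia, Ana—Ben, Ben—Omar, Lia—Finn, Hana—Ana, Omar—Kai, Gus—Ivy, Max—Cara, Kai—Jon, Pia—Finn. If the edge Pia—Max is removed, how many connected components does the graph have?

Pia and Max are still connected via Pia-Finn-Lia-Eve-Kai-Omar-Ben-Ana-Hana-Ivy-Gus-Cara-Max, so the component count stays at 1.

1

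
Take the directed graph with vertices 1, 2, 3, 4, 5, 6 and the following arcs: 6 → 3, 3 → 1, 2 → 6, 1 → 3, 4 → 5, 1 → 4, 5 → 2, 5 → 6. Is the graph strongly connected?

From 4 we can reach every vertex (1, 2, 3, 4, 5, 6), and every vertex can reach 4 (1, 2, 3, 4, 5, 6). So the whole graph is one strongly connected component.

Yes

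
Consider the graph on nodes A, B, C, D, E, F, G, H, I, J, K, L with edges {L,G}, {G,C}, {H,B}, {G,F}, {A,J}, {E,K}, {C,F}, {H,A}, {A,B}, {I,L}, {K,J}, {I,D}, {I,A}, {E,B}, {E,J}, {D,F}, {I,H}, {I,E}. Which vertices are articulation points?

Removing I increases the component count from 1 to 2, so I is a cut vertex.
By contrast removing L leaves 1 component; it is not a cut vertex. No other vertex is a cut vertex either.

I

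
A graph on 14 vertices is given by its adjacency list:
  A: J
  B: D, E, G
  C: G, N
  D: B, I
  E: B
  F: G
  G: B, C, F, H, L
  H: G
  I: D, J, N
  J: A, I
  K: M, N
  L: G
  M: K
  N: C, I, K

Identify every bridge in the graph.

A-J, B-E, F-G, G-H, G-L, I-J, K-M, K-N

The edges on the cycle D-B-G-C-N-I-D are not bridges since each lies on that cycle.
But removing G-F disconnects G from F; removing N-K disconnects N from K; removing E-B disconnects E from B; removing I-J disconnects I from J — these are bridges.
In total 8 edges are bridges.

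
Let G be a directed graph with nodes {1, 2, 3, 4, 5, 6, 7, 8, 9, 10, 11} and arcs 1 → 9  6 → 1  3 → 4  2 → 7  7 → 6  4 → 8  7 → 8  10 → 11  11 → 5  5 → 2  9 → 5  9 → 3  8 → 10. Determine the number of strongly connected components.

1

{1, 2, 3, 4, 5, 6, 7, 8, 9, 10, 11} are all mutually reachable — one SCC of size 11.
That gives 1 strongly connected component.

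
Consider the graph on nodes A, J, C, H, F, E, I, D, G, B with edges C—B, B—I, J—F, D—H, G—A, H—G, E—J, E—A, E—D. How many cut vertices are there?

3

Removing B increases the component count from 2 to 3, so B is a cut vertex.
Removing E increases the component count from 2 to 3, so E is a cut vertex.
Removing J increases the component count from 2 to 3, so J is a cut vertex.
By contrast removing A leaves 2 components; it is not a cut vertex. No other vertex is a cut vertex either.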